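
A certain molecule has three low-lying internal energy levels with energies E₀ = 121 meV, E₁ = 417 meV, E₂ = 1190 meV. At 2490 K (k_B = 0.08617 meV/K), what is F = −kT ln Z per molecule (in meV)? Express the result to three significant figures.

71.7 meV

k_BT = 0.08617 × 2490 K = 214.56 meV.
Eᵢ/kT = 0.56394, 1.9435, 5.5462.
Z = Σ e^(−Eᵢ/kT) = e^(−0.56394) + e^(−1.9435) + e^(−5.5462) = 0.56896 + 0.14320 + 0.0039023 = 0.71606.
F = −kT ln Z = −214.56 × ln(0.71606) = −214.56 × -0.33399 = 71.7 meV.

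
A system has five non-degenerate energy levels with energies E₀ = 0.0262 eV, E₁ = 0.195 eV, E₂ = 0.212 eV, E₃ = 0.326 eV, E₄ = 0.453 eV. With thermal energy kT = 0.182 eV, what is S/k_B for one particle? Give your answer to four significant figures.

Eᵢ/kT = 0.143956, 1.07143, 1.16484, 1.79121, 2.48901.
Z = Σ e^(−Eᵢ/kT) = e^(−0.143956) + e^(−1.07143) + e^(−1.16484) + e^(−1.79121) + e^(−2.48901) = 0.865926 + 0.342518 + 0.311973 + 0.166758 + 0.0829921 = 1.77017.
⟨E⟩ = Σ EᵢPᵢ = 0.139859 eV.
S/k_B = ln Z + ⟨E⟩/kT = ln(1.77017) + 0.139859/0.182 = 0.571076 + 0.768456 = 1.340.

1.340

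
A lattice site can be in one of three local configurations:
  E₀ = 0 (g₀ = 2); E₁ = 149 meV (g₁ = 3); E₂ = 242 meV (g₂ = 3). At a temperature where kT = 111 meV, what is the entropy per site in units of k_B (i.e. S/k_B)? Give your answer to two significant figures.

Eᵢ/kT = 0, 1.342, 2.180.
Z = Σ gᵢe^(−Eᵢ/kT) = 2·e^(−0) + 3·e^(−1.342) + 3·e^(−2.180) = 2.000 + 0.7840 + 0.3391 = 3.123.
⟨E⟩ = Σ EᵢPᵢ = 63.68 meV.
S/k_B = ln Z + ⟨E⟩/kT = ln(3.123) + 63.68/111 = 1.139 + 0.5737 = 1.7.

1.7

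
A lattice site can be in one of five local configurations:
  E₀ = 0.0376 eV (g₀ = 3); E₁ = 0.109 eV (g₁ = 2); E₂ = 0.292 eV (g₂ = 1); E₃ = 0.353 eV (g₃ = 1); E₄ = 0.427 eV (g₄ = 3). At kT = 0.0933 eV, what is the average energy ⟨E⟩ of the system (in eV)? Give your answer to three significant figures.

Eᵢ/kT = 0.40300, 1.1683, 3.1297, 3.7835, 4.5766.
Z = Σ gᵢe^(−Eᵢ/kT) = 3·e^(−0.40300) + 2·e^(−1.1683) + 1·e^(−3.1297) + 1·e^(−3.7835) + 3·e^(−4.5766) = 2.0049 + 0.62179 + 0.043731 + 0.022743 + 0.030869 = 2.7240.
⟨E⟩ = Σ Eᵢ gᵢe^(−Eᵢ/kT) / Z = (0.0376·2.0049 + 0.109·0.62179 + 0.292·0.043731 + 0.353·0.022743 + 0.427·0.030869) / 2.7240 = 0.0650 eV.

0.0650 eV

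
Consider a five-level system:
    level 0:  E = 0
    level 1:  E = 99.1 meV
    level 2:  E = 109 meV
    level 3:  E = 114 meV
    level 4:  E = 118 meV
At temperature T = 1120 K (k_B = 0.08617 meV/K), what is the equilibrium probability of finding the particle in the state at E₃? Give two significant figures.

k_BT = 0.08617 × 1120 K = 96.51 meV.
Eᵢ/kT = 0, 1.027, 1.129, 1.181, 1.223.
Z = Σ e^(−Eᵢ/kT) = e^(−0) + e^(−1.027) + e^(−1.129) + e^(−1.181) + e^(−1.223) = 1.000 + 0.3581 + 0.3234 + 0.3070 + 0.2943 = 2.283.
P₃ = e^(−E₃/kT) / Z = 0.3070/2.283 = 0.13.

0.13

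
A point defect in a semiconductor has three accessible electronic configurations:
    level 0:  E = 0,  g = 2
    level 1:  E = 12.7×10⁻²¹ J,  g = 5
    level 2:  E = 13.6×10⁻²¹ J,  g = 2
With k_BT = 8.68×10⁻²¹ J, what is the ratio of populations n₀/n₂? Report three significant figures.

n₀/n₂ = (g₀/g₂) exp[−(E₀−E₂)/kT] = (2/2) × exp(−(-13.6 ×10⁻²¹ J)/(8.68 ×10⁻²¹ J)) = (2/2) × exp(1.5668) = 4.79.

4.79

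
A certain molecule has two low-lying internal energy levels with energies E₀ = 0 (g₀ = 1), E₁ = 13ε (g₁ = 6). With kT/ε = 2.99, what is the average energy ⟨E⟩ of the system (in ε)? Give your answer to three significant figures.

0.936 ε

Eᵢ/kT = 0, 4.3478.
Z = Σ gᵢe^(−Eᵢ/kT) = 1·e^(−0) + 6·e^(−4.3478) = 1.0000 + 0.077611 = 1.0776.
⟨E⟩ = Σ Eᵢ gᵢe^(−Eᵢ/kT) / Z = (0·1.0000 + 13·0.077611) / 1.0776 = 0.936 ε.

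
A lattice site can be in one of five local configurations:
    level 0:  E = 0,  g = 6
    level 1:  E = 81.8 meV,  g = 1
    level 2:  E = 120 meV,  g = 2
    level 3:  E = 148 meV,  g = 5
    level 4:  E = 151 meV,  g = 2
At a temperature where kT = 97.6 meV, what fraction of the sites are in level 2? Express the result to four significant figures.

0.06848

Eᵢ/kT = 0, 0.838115, 1.22951, 1.51639, 1.54713.
Z = Σ gᵢe^(−Eᵢ/kT) = 6·e^(−0) + 1·e^(−0.838115) + 2·e^(−1.22951) + 5·e^(−1.51639) + 2·e^(−1.54713) = 6.00000 + 0.432525 + 0.584872 + 1.09751 + 0.425716 = 8.54062.
P₂ = g₂ e^(−E₂/kT) / Z = 0.584872/8.54062 = 0.06848.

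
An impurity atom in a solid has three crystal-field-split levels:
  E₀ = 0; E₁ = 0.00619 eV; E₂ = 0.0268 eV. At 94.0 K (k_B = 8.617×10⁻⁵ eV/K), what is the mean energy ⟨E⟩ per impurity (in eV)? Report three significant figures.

k_BT = 8.617×10⁻⁵ × 94.0 K = 0.0081000 eV.
Eᵢ/kT = 0, 0.76420, 3.3086.
Z = Σ e^(−Eᵢ/kT) = e^(−0) + e^(−0.76420) + e^(−3.3086) = 1.0000 + 0.46571 + 0.036567 = 1.5023.
⟨E⟩ = Σ Eᵢ e^(−Eᵢ/kT) / Z = (0·1.0000 + 0.00619·0.46571 + 0.0268·0.036567) / 1.5023 = 0.00257 eV.

0.00257 eV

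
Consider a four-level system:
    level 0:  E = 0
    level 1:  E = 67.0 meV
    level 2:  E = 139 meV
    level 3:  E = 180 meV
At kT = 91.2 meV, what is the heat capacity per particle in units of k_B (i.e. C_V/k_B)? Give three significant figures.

0.439

Eᵢ/kT = 0, 0.73465, 1.5241, 1.9737.
Z = Σ e^(−Eᵢ/kT) = e^(−0) + e^(−0.73465) + e^(−1.5241) + e^(−1.9737) = 1.0000 + 0.47967 + 0.21782 + 0.13894 = 1.8364.
⟨E⟩ = 47.606 meV, ⟨E²⟩ = 5915.6 meV².
C_V/k_B = (⟨E²⟩ − ⟨E⟩²)/(kT)² = (5915.6 − 2266.3)/8317.4 = 0.439.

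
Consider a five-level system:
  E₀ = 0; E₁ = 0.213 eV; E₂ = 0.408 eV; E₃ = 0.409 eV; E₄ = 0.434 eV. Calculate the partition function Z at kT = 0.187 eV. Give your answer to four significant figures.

Eᵢ/kT = 0, 1.13904, 2.18182, 2.18717, 2.32086.
Z = Σ e^(−Eᵢ/kT) = e^(−0) + e^(−1.13904) + e^(−2.18182) + e^(−2.18717) + e^(−2.32086) = 1.00000 + 0.320126 + 0.112836 + 0.112234 + 0.0981891 = 1.64339.

Z = 1.643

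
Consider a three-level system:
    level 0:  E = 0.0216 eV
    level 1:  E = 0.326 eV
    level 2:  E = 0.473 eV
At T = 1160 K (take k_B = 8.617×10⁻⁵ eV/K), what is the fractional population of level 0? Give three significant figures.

0.945

k_BT = 8.617×10⁻⁵ × 1160 K = 0.099957 eV.
Eᵢ/kT = 0.21609, 3.2614, 4.7320.
Z = Σ e^(−Eᵢ/kT) = e^(−0.21609) + e^(−3.2614) + e^(−4.7320) = 0.80566 + 0.038335 + 0.0088088 = 0.85280.
P₀ = e^(−E₀/kT) / Z = 0.80566/0.85280 = 0.945.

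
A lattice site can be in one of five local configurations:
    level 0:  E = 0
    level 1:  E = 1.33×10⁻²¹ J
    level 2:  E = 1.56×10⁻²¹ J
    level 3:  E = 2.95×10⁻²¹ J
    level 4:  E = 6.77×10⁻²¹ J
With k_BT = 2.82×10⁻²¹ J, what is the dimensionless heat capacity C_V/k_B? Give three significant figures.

Eᵢ/kT = 0, 0.47163, 0.55319, 1.0461, 2.4007.
Z = Σ e^(−Eᵢ/kT) = e^(−0) + e^(−0.47163) + e^(−0.55319) + e^(−1.0461) + e^(−2.4007) = 1.0000 + 0.62398 + 0.57511 + 0.35131 + 0.090654 = 2.6411.
⟨E⟩ = 1.2787, ⟨E²⟩ = 3.6786.
C_V/k_B = (⟨E²⟩ − ⟨E⟩²)/(kT)² = (3.6786 − 1.6351)/7.9524 = 0.257.

0.257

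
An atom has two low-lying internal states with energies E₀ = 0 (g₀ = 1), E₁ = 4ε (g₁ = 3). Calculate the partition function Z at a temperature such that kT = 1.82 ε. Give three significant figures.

Z = 1.33

Eᵢ/kT = 0, 2.1978.
Z = Σ gᵢe^(−Eᵢ/kT) = 1·e^(−0) + 3·e^(−2.1978) = 1.0000 + 0.33314 = 1.3331.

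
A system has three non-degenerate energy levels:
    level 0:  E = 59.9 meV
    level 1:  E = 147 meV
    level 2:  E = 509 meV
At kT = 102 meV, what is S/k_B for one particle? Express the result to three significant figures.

Eᵢ/kT = 0.58725, 1.4412, 4.9902.
Z = Σ e^(−Eᵢ/kT) = e^(−0.58725) + e^(−1.4412) + e^(−4.9902) = 0.55585 + 0.23664 + 0.0068043 = 0.79929.
⟨E⟩ = Σ EᵢPᵢ = 89.511 meV.
S/k_B = ln Z + ⟨E⟩/kT = ln(0.79929) + 89.511/102 = -0.22403 + 0.87756 = 0.654.

0.654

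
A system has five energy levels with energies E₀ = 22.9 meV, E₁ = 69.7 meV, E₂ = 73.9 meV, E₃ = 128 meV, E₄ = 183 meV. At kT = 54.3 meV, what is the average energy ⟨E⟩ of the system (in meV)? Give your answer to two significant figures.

Eᵢ/kT = 0.4217, 1.284, 1.361, 2.357, 3.370.
Z = Σ e^(−Eᵢ/kT) = e^(−0.4217) + e^(−1.284) + e^(−1.361) + e^(−2.357) + e^(−3.370) = 0.6559 + 0.2769 + 0.2564 + 0.09470 + 0.03439 = 1.318.
⟨E⟩ = Σ Eᵢ e^(−Eᵢ/kT) / Z = (22.9·0.6559 + 69.7·0.2769 + 73.9·0.2564 + 128·0.09470 + 183·0.03439) / 1.318 = 54 meV.

54 meV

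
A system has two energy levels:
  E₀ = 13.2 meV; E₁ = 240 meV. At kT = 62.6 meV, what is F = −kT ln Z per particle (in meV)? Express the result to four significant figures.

Eᵢ/kT = 0.210863, 3.83387.
Z = Σ e^(−Eᵢ/kT) = e^(−0.210863) + e^(−3.83387) = 0.809885 + 0.0216258 = 0.831511.
F = −kT ln Z = −62.6 × ln(0.831511) = −62.6 × -0.184511 = 11.55 meV.

11.55 meV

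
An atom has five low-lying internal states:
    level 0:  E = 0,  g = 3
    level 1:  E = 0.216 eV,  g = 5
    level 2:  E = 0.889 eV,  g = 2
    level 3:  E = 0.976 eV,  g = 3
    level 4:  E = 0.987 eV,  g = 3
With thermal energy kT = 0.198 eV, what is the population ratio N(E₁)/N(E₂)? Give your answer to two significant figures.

n₁/n₂ = (g₁/g₂) exp[−(E₁−E₂)/kT] = (5/2) × exp(−(-0.673 eV)/(0.198 eV)) = (5/2) × exp(3.399) = 75.

75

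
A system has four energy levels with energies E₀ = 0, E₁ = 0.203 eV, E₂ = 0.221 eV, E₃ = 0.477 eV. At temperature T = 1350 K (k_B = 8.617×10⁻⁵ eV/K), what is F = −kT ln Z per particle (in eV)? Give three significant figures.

-0.0341 eV

k_BT = 8.617×10⁻⁵ × 1350 K = 0.11633 eV.
Eᵢ/kT = 0, 1.7450, 1.8998, 4.1004.
Z = Σ e^(−Eᵢ/kT) = e^(−0) + e^(−1.7450) + e^(−1.8998) + e^(−4.1004) = 1.0000 + 0.17464 + 0.14960 + 0.016566 = 1.3408.
F = −kT ln Z = −0.11633 × ln(1.3408) = −0.11633 × 0.29327 = -0.0341 eV.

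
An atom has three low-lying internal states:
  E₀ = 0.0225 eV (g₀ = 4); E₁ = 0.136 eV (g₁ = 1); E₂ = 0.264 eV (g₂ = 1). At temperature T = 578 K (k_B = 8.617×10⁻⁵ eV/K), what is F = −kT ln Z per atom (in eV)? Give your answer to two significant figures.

-0.048 eV

k_BT = 8.617×10⁻⁵ × 578 K = 0.04981 eV.
Eᵢ/kT = 0.4517, 2.730, 5.300.
Z = Σ gᵢe^(−Eᵢ/kT) = 4·e^(−0.4517) + 1·e^(−2.730) + 1·e^(−5.300) = 2.546 + 0.06522 + 0.004992 = 2.616.
F = −kT ln Z = −0.04981 × ln(2.616) = −0.04981 × 0.9616 = -0.048 eV.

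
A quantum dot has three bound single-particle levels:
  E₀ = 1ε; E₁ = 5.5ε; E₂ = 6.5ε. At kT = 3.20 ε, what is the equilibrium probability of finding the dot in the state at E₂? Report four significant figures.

0.1259

Eᵢ/kT = 0.312500, 1.71875, 2.03125.
Z = Σ e^(−Eᵢ/kT) = e^(−0.312500) + e^(−1.71875) + e^(−2.03125) = 0.731616 + 0.179290 + 0.131171 = 1.04208.
P₂ = e^(−E₂/kT) / Z = 0.131171/1.04208 = 0.1259.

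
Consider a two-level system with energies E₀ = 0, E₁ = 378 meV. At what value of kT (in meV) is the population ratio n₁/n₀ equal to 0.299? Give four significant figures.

n₁/n₀ = exp[−(E₁−E₀)/kT] = 0.299.
⇒ (E₁−E₀)/kT = ln(1/0.299) = ln(3.34448) = 1.20731.
kT = 378 meV / 1.20731 = 313.1 meV.

313.1 meV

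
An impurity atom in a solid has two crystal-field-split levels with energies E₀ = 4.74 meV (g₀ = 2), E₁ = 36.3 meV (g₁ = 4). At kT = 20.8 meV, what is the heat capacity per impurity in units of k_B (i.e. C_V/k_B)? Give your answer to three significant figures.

Eᵢ/kT = 0.22788, 1.7452.
Z = Σ gᵢe^(−Eᵢ/kT) = 2·e^(−0.22788) + 4·e^(−1.7452) = 1.5924 + 0.69844 = 2.2908.
⟨E⟩ = 14.362 meV, ⟨E²⟩ = 417.37 meV².
C_V/k_B = (⟨E²⟩ − ⟨E⟩²)/(kT)² = (417.37 − 206.27)/432.64 = 0.488.

0.488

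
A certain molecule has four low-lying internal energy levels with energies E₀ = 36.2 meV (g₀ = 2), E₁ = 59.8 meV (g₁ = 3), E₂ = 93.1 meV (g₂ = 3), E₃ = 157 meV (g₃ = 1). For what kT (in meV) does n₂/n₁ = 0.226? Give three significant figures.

n₂/n₁ = (g₂/g₁) exp[−(E₂−E₁)/kT] = 0.226.
⇒ (E₂−E₁)/kT = ln((3/3)/0.226) = ln(4.4248) = 1.4872.
kT = 33.3 meV / 1.4872 = 22.4 meV.

22.4 meV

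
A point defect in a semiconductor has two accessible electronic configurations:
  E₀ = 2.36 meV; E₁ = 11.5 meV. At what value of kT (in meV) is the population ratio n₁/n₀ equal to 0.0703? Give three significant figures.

3.44 meV

n₁/n₀ = exp[−(E₁−E₀)/kT] = 0.0703.
⇒ (E₁−E₀)/kT = ln(1/0.0703) = ln(14.225) = 2.6550.
kT = 9.14 meV / 2.6550 = 3.44 meV.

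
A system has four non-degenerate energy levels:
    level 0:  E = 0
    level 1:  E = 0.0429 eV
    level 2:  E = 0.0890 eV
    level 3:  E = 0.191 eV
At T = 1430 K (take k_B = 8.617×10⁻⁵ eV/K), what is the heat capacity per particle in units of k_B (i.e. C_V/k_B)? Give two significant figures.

0.20

k_BT = 8.617×10⁻⁵ × 1430 K = 0.1232 eV.
Eᵢ/kT = 0, 0.3482, 0.7224, 1.550.
Z = Σ e^(−Eᵢ/kT) = e^(−0) + e^(−0.3482) + e^(−0.7224) + e^(−1.550) = 1.000 + 0.7060 + 0.4856 + 0.2122 = 2.404.
⟨E⟩ = 0.04744 eV, ⟨E²⟩ = 0.005361 eV².
C_V/k_B = (⟨E²⟩ − ⟨E⟩²)/(kT)² = (0.005361 − 0.002251)/0.01518 = 0.20.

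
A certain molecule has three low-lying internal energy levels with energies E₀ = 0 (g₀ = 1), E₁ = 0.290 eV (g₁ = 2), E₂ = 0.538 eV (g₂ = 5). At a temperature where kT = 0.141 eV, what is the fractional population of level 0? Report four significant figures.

Eᵢ/kT = 0, 2.05674, 3.81560.
Z = Σ gᵢe^(−Eᵢ/kT) = 1·e^(−0) + 2·e^(−2.05674) + 5·e^(−3.81560) = 1.00000 + 0.255740 + 0.110122 = 1.36586.
P₀ = g₀ e^(−E₀/kT) / Z = 1.00000/1.36586 = 0.7321.

0.7321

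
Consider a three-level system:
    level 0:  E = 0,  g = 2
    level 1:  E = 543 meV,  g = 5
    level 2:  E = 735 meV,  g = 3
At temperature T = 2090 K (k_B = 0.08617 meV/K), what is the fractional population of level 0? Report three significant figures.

0.871

k_BT = 0.08617 × 2090 K = 180.10 meV.
Eᵢ/kT = 0, 3.0150, 4.0811.
Z = Σ gᵢe^(−Eᵢ/kT) = 2·e^(−0) + 5·e^(−3.0150) + 3·e^(−4.0811) = 2.0000 + 0.24523 + 0.050667 = 2.2959.
P₀ = g₀ e^(−E₀/kT) / Z = 2.0000/2.2959 = 0.871.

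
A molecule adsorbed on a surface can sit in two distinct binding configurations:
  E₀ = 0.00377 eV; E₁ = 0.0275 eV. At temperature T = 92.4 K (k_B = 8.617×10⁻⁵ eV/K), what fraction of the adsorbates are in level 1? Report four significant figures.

k_BT = 8.617×10⁻⁵ × 92.4 K = 0.00796211 eV.
Eᵢ/kT = 0.473493, 3.45386.
Z = Σ e^(−Eᵢ/kT) = e^(−0.473493) + e^(−3.45386) = 0.622823 + 0.0316233 = 0.654446.
P₁ = e^(−E₁/kT) / Z = 0.0316233/0.654446 = 0.04832.

0.04832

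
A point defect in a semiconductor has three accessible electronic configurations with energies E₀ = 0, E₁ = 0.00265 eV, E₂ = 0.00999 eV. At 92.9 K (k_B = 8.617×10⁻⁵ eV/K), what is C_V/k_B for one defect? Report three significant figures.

0.174

k_BT = 8.617×10⁻⁵ × 92.9 K = 0.0080052 eV.
Eᵢ/kT = 0, 0.33103, 1.2479.
Z = Σ e^(−Eᵢ/kT) = e^(−0) + e^(−0.33103) + e^(−1.2479) = 1.0000 + 0.71818 + 0.28711 = 2.0053.
⟨E⟩ = 0.0023794 eV, ⟨E²⟩ = 0.000016804 eV².
C_V/k_B = (⟨E²⟩ − ⟨E⟩²)/(kT)² = (0.000016804 − 0.0000056615)/0.000064083 = 0.174.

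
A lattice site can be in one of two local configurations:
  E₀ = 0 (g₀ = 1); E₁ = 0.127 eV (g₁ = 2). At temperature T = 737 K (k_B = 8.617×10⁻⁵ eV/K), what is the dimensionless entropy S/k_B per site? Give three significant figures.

k_BT = 8.617×10⁻⁵ × 737 K = 0.063507 eV.
Eᵢ/kT = 0, 1.9998.
Z = Σ gᵢe^(−Eᵢ/kT) = 1·e^(−0) + 2·e^(−1.9998) = 1.0000 + 0.27072 = 1.2707.
⟨E⟩ = Σ EᵢPᵢ = 0.027057 eV.
S/k_B = ln Z + ⟨E⟩/kT = ln(1.2707) + 0.027057/0.063507 = 0.23957 + 0.42605 = 0.666.

0.666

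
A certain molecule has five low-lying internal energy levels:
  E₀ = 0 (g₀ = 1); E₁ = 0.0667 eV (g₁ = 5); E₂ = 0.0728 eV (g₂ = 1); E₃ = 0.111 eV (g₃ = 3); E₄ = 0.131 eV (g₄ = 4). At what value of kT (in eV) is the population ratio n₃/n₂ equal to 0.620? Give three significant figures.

n₃/n₂ = (g₃/g₂) exp[−(E₃−E₂)/kT] = 0.620.
⇒ (E₃−E₂)/kT = ln((3/1)/0.620) = ln(4.8387) = 1.5766.
kT = 0.0382 eV / 1.5766 = 0.0242 eV.

0.0242 eV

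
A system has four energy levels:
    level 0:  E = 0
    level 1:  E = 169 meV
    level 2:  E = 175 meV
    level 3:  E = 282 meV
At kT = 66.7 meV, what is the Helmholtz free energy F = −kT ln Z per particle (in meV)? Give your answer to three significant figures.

-10.3 meV

Eᵢ/kT = 0, 2.5337, 2.6237, 4.2279.
Z = Σ e^(−Eᵢ/kT) = e^(−0) + e^(−2.5337) + e^(−2.6237) + e^(−4.2279) = 1.0000 + 0.079365 + 0.072534 + 0.014583 = 1.1665.
F = −kT ln Z = −66.7 × ln(1.1665) = −66.7 × 0.15401 = -10.3 meV.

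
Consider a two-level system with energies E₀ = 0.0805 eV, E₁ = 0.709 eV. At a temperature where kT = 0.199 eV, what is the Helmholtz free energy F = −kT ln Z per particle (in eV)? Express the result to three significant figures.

Eᵢ/kT = 0.40452, 3.5628.
Z = Σ e^(−Eᵢ/kT) = e^(−0.40452) + e^(−3.5628) = 0.66730 + 0.028359 = 0.69566.
F = −kT ln Z = −0.199 × ln(0.69566) = −0.199 × -0.36289 = 0.0722 eV.

0.0722 eV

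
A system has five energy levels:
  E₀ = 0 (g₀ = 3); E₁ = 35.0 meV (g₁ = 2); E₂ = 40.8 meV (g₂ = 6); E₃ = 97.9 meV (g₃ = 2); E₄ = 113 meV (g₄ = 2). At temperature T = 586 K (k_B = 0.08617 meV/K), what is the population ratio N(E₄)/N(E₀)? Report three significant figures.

0.0711

k_BT = 0.08617 × 586 K = 50.496 meV.
n₄/n₀ = (g₄/g₀) exp[−(E₄−E₀)/kT] = (2/3) × exp(−(113 meV)/(50.496 meV)) = (2/3) × exp(-2.2378) = 0.0711.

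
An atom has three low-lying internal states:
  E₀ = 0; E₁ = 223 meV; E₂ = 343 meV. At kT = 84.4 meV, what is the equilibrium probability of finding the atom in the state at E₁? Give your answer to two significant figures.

0.065

Eᵢ/kT = 0, 2.642, 4.064.
Z = Σ e^(−Eᵢ/kT) = e^(−0) + e^(−2.642) + e^(−4.064) = 1.000 + 0.07122 + 0.01718 = 1.088.
P₁ = e^(−E₁/kT) / Z = 0.07122/1.088 = 0.065.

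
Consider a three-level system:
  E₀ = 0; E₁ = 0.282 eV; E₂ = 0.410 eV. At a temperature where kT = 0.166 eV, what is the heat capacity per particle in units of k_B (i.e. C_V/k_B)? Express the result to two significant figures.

Eᵢ/kT = 0, 1.699, 2.470.
Z = Σ e^(−Eᵢ/kT) = e^(−0) + e^(−1.699) + e^(−2.470) = 1.000 + 0.1829 + 0.08458 = 1.267.
⟨E⟩ = 0.06808 eV, ⟨E²⟩ = 0.02270 eV².
C_V/k_B = (⟨E²⟩ − ⟨E⟩²)/(kT)² = (0.02270 − 0.004635)/0.02756 = 0.66.

0.66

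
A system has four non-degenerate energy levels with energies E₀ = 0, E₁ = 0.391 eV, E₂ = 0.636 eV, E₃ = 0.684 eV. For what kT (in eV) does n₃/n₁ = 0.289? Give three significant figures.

n₃/n₁ = exp[−(E₃−E₁)/kT] = 0.289.
⇒ (E₃−E₁)/kT = ln(1/0.289) = ln(3.4602) = 1.2413.
kT = 0.293 eV / 1.2413 = 0.236 eV.

0.236 eV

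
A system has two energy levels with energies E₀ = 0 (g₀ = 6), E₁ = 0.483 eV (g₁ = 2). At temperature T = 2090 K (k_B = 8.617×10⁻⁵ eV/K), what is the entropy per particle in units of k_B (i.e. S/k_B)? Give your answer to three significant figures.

k_BT = 8.617×10⁻⁵ × 2090 K = 0.18010 eV.
Eᵢ/kT = 0, 2.6818.
Z = Σ gᵢe^(−Eᵢ/kT) = 6·e^(−0) + 2·e^(−2.6818) = 6.0000 + 0.13688 = 6.1369.
⟨E⟩ = Σ EᵢPᵢ = 0.010773 eV.
S/k_B = ln Z + ⟨E⟩/kT = ln(6.1369) + 0.010773/0.18010 = 1.8143 + 0.059817 = 1.87.

1.87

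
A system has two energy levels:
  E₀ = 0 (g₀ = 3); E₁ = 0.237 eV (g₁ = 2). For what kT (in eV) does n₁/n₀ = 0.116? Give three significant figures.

n₁/n₀ = (g₁/g₀) exp[−(E₁−E₀)/kT] = 0.116.
⇒ (E₁−E₀)/kT = ln((2/3)/0.116) = ln(5.7471) = 1.7487.
kT = 0.237 eV / 1.7487 = 0.136 eV.

0.136 eV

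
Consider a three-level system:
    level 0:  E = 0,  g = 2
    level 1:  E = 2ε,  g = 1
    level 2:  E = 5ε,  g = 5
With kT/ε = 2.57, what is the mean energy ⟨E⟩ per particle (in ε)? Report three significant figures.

1.42 ε

Eᵢ/kT = 0, 0.77821, 1.9455.
Z = Σ gᵢe^(−Eᵢ/kT) = 2·e^(−0) + 1·e^(−0.77821) + 5·e^(−1.9455) = 2.0000 + 0.45923 + 0.71458 = 3.1738.
⟨E⟩ = Σ Eᵢ gᵢe^(−Eᵢ/kT) / Z = (0·2.0000 + 2·0.45923 + 5·0.71458) / 3.1738 = 1.42 ε.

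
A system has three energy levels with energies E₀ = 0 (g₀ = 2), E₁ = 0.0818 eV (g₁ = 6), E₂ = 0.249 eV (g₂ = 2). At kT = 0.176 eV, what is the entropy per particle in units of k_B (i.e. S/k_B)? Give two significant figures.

2.2

Eᵢ/kT = 0, 0.4648, 1.415.
Z = Σ gᵢe^(−Eᵢ/kT) = 2·e^(−0) + 6·e^(−0.4648) + 2·e^(−1.415) = 2.000 + 3.770 + 0.4859 = 6.256.
⟨E⟩ = Σ EᵢPᵢ = 0.06863 eV.
S/k_B = ln Z + ⟨E⟩/kT = ln(6.256) + 0.06863/0.176 = 1.834 + 0.3899 = 2.2.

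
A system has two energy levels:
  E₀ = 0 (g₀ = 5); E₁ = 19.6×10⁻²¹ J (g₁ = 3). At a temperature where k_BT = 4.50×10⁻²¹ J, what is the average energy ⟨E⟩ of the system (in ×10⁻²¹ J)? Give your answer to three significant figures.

0.150 ×10⁻²¹ J

Eᵢ/kT = 0, 4.3556.
Z = Σ gᵢe^(−Eᵢ/kT) = 5·e^(−0) + 3·e^(−4.3556) = 5.0000 + 0.038504 = 5.0385.
⟨E⟩ = Σ Eᵢ gᵢe^(−Eᵢ/kT) / Z = (0·5.0000 + 19.6·0.038504) / 5.0385 = 0.150 ×10⁻²¹ J.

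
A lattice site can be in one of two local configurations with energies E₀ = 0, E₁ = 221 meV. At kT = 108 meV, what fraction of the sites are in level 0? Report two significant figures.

0.89

Eᵢ/kT = 0, 2.046.
Z = Σ e^(−Eᵢ/kT) = e^(−0) + e^(−2.046) = 1.000 + 0.1293 = 1.129.
P₀ = e^(−E₀/kT) / Z = 1.000/1.129 = 0.89.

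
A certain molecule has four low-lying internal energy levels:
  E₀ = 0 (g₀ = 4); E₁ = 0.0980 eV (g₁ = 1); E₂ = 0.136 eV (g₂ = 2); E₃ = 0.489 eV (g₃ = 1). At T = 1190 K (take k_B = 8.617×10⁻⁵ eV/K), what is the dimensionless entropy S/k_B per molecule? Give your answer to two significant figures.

k_BT = 8.617×10⁻⁵ × 1190 K = 0.1025 eV.
Eᵢ/kT = 0, 0.9561, 1.327, 4.771.
Z = Σ gᵢe^(−Eᵢ/kT) = 4·e^(−0) + 1·e^(−0.9561) + 2·e^(−1.327) + 1·e^(−4.771) = 4.000 + 0.3844 + 0.5305 + 0.008472 = 4.923.
⟨E⟩ = Σ EᵢPᵢ = 0.02315 eV.
S/k_B = ln Z + ⟨E⟩/kT = ln(4.923) + 0.02315/0.1025 = 1.594 + 0.2259 = 1.8.

1.8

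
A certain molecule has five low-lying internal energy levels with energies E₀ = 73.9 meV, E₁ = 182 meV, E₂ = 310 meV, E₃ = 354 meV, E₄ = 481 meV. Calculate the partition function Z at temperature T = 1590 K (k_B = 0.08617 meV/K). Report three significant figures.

k_BT = 0.08617 × 1590 K = 137.01 meV.
Eᵢ/kT = 0.53938, 1.3284, 2.2626, 2.5838, 3.5107.
Z = Σ e^(−Eᵢ/kT) = e^(−0.53938) + e^(−1.3284) + e^(−2.2626) + e^(−2.5838) + e^(−3.5107) = 0.58311 + 0.26490 + 0.10408 + 0.075487 + 0.029876 = 1.0575.

Z = 1.06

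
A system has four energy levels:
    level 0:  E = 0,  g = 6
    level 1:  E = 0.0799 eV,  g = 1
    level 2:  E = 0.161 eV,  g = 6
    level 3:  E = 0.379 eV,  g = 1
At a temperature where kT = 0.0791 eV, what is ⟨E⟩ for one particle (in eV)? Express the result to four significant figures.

0.02214 eV

Eᵢ/kT = 0, 1.01011, 2.03540, 4.79140.
Z = Σ gᵢe^(−Eᵢ/kT) = 6·e^(−0) + 1·e^(−1.01011) + 6·e^(−2.03540) + 1·e^(−4.79140) = 6.00000 + 0.364179 + 0.783769 + 0.00830083 = 7.15625.
⟨E⟩ = Σ Eᵢ gᵢe^(−Eᵢ/kT) / Z = (0·6.00000 + 0.0799·0.364179 + 0.161·0.783769 + 0.379·0.00830083) / 7.15625 = 0.02214 eV.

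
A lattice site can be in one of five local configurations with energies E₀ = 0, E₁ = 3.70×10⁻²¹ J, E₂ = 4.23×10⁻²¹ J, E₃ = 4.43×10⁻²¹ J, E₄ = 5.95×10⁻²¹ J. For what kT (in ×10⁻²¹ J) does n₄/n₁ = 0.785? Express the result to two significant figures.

9.3 ×10⁻²¹ J

n₄/n₁ = exp[−(E₄−E₁)/kT] = 0.785.
⇒ (E₄−E₁)/kT = ln(1/0.785) = ln(1.274) = 0.2422.
kT = 2.25 ×10⁻²¹ J / 0.2422 = 9.3 ×10⁻²¹ J.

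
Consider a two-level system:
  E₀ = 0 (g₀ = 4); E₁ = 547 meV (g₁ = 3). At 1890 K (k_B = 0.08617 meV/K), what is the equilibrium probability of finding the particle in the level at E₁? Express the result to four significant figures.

0.02542

k_BT = 0.08617 × 1890 K = 162.861 meV.
Eᵢ/kT = 0, 3.35869.
Z = Σ gᵢe^(−Eᵢ/kT) = 4·e^(−0) + 3·e^(−3.35869) = 4.00000 + 0.104342 = 4.10434.
P₁ = g₁ e^(−E₁/kT) / Z = 0.104342/4.10434 = 0.02542.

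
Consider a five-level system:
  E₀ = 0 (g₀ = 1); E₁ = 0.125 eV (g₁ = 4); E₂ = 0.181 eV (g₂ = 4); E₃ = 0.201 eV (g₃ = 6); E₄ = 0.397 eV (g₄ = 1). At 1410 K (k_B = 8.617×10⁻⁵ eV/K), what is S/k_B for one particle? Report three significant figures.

k_BT = 8.617×10⁻⁵ × 1410 K = 0.12150 eV.
Eᵢ/kT = 0, 1.0288, 1.4897, 1.6543, 3.2675.
Z = Σ gᵢe^(−Eᵢ/kT) = 1·e^(−0) + 4·e^(−1.0288) + 4·e^(−1.4897) + 6·e^(−1.6543) + 1·e^(−3.2675) = 1.0000 + 1.4297 + 0.90176 + 1.1474 + 0.038102 = 4.5170.
⟨E⟩ = Σ EᵢPᵢ = 0.13011 eV.
S/k_B = ln Z + ⟨E⟩/kT = ln(4.5170) + 0.13011/0.12150 = 1.5078 + 1.0709 = 2.58.

2.58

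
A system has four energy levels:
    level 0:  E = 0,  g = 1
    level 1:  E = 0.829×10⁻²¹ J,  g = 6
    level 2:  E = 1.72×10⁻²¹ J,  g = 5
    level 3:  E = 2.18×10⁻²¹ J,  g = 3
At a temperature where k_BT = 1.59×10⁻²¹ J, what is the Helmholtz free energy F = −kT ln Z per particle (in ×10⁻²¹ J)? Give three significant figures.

Eᵢ/kT = 0, 0.52138, 1.0818, 1.3711.
Z = Σ gᵢe^(−Eᵢ/kT) = 1·e^(−0) + 6·e^(−0.52138) + 5·e^(−1.0818) + 3·e^(−1.3711) = 1.0000 + 3.5622 + 1.6949 + 0.76148 = 7.0186.
F = −kT ln Z = −1.59 × ln(7.0186) = −1.59 × 1.9486 = -3.10 ×10⁻²¹ J.

-3.10 ×10⁻²¹ J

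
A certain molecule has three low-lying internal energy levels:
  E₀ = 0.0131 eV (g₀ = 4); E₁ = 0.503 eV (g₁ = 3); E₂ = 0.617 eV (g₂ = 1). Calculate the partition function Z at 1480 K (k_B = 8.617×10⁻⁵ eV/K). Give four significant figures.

k_BT = 8.617×10⁻⁵ × 1480 K = 0.127532 eV.
Eᵢ/kT = 0.102719, 3.94411, 4.83800.
Z = Σ gᵢe^(−Eᵢ/kT) = 4·e^(−0.102719) + 3·e^(−3.94411) + 1·e^(−4.83800) = 3.60952 + 0.0581053 + 0.00792288 = 3.67555.

Z = 3.676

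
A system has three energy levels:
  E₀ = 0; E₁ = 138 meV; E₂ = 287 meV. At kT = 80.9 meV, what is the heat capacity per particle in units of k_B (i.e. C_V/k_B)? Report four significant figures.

0.6202

Eᵢ/kT = 0, 1.70581, 3.54759.
Z = Σ e^(−Eᵢ/kT) = e^(−0) + e^(−1.70581) + e^(−3.54759) = 1.00000 + 0.181625 + 0.0287939 = 1.21042.
⟨E⟩ = 27.5343 meV, ⟨E²⟩ = 4817.00 meV².
C_V/k_B = (⟨E²⟩ − ⟨E⟩²)/(kT)² = (4817.00 − 758.138)/6544.81 = 0.6202.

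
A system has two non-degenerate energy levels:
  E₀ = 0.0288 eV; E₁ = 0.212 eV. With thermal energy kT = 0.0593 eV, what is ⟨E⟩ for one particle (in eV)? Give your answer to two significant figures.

Eᵢ/kT = 0.4857, 3.575.
Z = Σ e^(−Eᵢ/kT) = e^(−0.4857) + e^(−3.575) = 0.6153 + 0.02802 = 0.6433.
⟨E⟩ = Σ Eᵢ e^(−Eᵢ/kT) / Z = (0.0288·0.6153 + 0.212·0.02802) / 0.6433 = 0.037 eV.

0.037 eV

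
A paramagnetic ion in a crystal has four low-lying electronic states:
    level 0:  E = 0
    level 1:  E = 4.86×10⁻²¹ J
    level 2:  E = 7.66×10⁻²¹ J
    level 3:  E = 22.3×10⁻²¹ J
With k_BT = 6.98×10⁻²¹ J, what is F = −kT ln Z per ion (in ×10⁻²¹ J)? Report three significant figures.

Eᵢ/kT = 0, 0.69628, 1.0974, 3.1948.
Z = Σ e^(−Eᵢ/kT) = e^(−0) + e^(−0.69628) + e^(−1.0974) + e^(−3.1948) = 1.0000 + 0.49844 + 0.33374 + 0.040975 = 1.8732.
F = −kT ln Z = −6.98 × ln(1.8732) = −6.98 × 0.62765 = -4.38 ×10⁻²¹ J.

-4.38 ×10⁻²¹ J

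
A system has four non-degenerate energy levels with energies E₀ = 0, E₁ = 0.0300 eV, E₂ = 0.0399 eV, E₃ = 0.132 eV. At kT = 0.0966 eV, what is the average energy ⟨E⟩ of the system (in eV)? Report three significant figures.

0.0310 eV

Eᵢ/kT = 0, 0.31056, 0.41304, 1.3665.
Z = Σ e^(−Eᵢ/kT) = e^(−0) + e^(−0.31056) + e^(−0.41304) + e^(−1.3665) = 1.0000 + 0.73304 + 0.66164 + 0.25500 = 2.6497.
⟨E⟩ = Σ Eᵢ e^(−Eᵢ/kT) / Z = (0·1.0000 + 0.0300·0.73304 + 0.0399·0.66164 + 0.132·0.25500) / 2.6497 = 0.0310 eV.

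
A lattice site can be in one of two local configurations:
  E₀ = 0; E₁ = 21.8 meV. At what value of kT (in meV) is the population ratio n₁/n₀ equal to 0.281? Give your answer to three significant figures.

17.2 meV

n₁/n₀ = exp[−(E₁−E₀)/kT] = 0.281.
⇒ (E₁−E₀)/kT = ln(1/0.281) = ln(3.5587) = 1.2694.
kT = 21.8 meV / 1.2694 = 17.2 meV.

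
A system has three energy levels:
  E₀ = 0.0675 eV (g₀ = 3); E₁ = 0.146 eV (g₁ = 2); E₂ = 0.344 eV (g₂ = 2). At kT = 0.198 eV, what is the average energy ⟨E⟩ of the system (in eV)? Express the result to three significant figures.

Eᵢ/kT = 0.34091, 0.73737, 1.7374.
Z = Σ gᵢe^(−Eᵢ/kT) = 3·e^(−0.34091) + 2·e^(−0.73737) + 2·e^(−1.7374) = 2.1334 + 0.95674 + 0.35195 = 3.4421.
⟨E⟩ = Σ Eᵢ gᵢe^(−Eᵢ/kT) / Z = (0.0675·2.1334 + 0.146·0.95674 + 0.344·0.35195) / 3.4421 = 0.118 eV.

0.118 eV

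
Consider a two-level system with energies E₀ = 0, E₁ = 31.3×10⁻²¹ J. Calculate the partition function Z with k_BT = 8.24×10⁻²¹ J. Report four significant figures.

Z = 1.022

Eᵢ/kT = 0, 3.79854.
Z = Σ e^(−Eᵢ/kT) = e^(−0) + e^(−3.79854) = 1.00000 + 0.0224035 = 1.02240.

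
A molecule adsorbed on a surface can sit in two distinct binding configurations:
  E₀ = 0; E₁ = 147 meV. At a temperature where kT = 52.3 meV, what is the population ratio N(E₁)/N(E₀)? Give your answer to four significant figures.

n₁/n₀ = exp[−(E₁−E₀)/kT] = exp(−(147 meV)/(52.3 meV)) = exp(-2.81071) = 0.06016.

0.06016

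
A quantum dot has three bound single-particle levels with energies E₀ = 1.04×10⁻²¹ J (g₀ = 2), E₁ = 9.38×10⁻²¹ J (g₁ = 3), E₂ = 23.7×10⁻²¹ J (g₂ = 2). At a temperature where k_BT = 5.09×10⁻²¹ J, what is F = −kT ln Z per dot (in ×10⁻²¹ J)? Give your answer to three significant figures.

-3.84 ×10⁻²¹ J

Eᵢ/kT = 0.20432, 1.8428, 4.6562.
Z = Σ gᵢe^(−Eᵢ/kT) = 2·e^(−0.20432) + 3·e^(−1.8428) + 2·e^(−4.6562) = 1.6304 + 0.47512 + 0.019005 = 2.1245.
F = −kT ln Z = −5.09 × ln(2.1245) = −5.09 × 0.75354 = -3.84 ×10⁻²¹ J.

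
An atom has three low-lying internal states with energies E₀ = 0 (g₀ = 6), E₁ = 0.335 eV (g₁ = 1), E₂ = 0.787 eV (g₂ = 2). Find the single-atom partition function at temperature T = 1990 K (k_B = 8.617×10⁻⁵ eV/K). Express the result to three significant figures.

Z = 6.16

k_BT = 8.617×10⁻⁵ × 1990 K = 0.17148 eV.
Eᵢ/kT = 0, 1.9536, 4.5895.
Z = Σ gᵢe^(−Eᵢ/kT) = 6·e^(−0) + 1·e^(−1.9536) + 2·e^(−4.5895) = 6.0000 + 0.14176 + 0.020316 = 6.1621.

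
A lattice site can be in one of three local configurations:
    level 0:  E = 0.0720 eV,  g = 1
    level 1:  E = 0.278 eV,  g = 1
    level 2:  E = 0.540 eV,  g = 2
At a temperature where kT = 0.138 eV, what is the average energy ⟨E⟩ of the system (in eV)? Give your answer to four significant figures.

Eᵢ/kT = 0.521739, 2.01449, 3.91304.
Z = Σ gᵢe^(−Eᵢ/kT) = 1·e^(−0.521739) + 1·e^(−2.01449) + 2·e^(−3.91304) = 0.593488 + 0.133388 + 0.0399593 = 0.766835.
⟨E⟩ = Σ Eᵢ gᵢe^(−Eᵢ/kT) / Z = (0.0720·0.593488 + 0.278·0.133388 + 0.540·0.0399593) / 0.766835 = 0.1322 eV.

0.1322 eV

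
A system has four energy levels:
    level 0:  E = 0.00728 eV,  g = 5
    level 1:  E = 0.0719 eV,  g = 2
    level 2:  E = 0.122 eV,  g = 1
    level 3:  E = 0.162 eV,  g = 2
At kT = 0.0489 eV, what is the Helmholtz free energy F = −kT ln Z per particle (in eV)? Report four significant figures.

-0.07795 eV

Eᵢ/kT = 0.148875, 1.47035, 2.49489, 3.31288.
Z = Σ gᵢe^(−Eᵢ/kT) = 5·e^(−0.148875) + 2·e^(−1.47035) + 1·e^(−2.49489) + 2·e^(−3.31288) = 4.30838 + 0.459690 + 0.0825055 + 0.0728223 = 4.92340.
F = −kT ln Z = −0.0489 × ln(4.92340) = −0.0489 × 1.59400 = -0.07795 eV.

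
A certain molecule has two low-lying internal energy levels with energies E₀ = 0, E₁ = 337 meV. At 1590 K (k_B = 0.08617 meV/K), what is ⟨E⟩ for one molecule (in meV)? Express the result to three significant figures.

26.5 meV

k_BT = 0.08617 × 1590 K = 137.01 meV.
Eᵢ/kT = 0, 2.4597.
Z = Σ e^(−Eᵢ/kT) = e^(−0) + e^(−2.4597) = 1.0000 + 0.085461 = 1.0855.
⟨E⟩ = Σ Eᵢ e^(−Eᵢ/kT) / Z = (0·1.0000 + 337·0.085461) / 1.0855 = 26.5 meV.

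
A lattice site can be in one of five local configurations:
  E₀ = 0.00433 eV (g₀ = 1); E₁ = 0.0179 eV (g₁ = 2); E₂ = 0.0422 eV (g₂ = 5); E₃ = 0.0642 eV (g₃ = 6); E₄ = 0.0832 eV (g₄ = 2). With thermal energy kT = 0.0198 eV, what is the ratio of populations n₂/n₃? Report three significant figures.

n₂/n₃ = (g₂/g₃) exp[−(E₂−E₃)/kT] = (5/6) × exp(−(-0.0220 eV)/(0.0198 eV)) = (5/6) × exp(1.1111) = 2.53.

2.53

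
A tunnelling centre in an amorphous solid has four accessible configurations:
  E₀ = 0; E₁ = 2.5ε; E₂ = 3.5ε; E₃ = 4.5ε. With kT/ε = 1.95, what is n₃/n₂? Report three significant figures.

0.599

n₃/n₂ = exp[−(E₃−E₂)/kT] = exp(−(1.0ε)/(1.95ε)) = exp(-0.51282) = 0.599.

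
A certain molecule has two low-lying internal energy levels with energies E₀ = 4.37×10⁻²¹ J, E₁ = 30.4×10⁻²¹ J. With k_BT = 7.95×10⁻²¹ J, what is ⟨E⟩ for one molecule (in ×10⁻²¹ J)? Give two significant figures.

Eᵢ/kT = 0.5497, 3.824.
Z = Σ e^(−Eᵢ/kT) = e^(−0.5497) + e^(−3.824) = 0.5771 + 0.02184 = 0.5989.
⟨E⟩ = Σ Eᵢ e^(−Eᵢ/kT) / Z = (4.37·0.5771 + 30.4·0.02184) / 0.5989 = 5.3 ×10⁻²¹ J.

5.3 ×10⁻²¹ J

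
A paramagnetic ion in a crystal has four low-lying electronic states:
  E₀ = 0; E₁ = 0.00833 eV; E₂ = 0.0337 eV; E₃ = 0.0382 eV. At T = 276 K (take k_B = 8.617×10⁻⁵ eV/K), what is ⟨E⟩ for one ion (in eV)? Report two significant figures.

k_BT = 8.617×10⁻⁵ × 276 K = 0.02378 eV.
Eᵢ/kT = 0, 0.3503, 1.417, 1.606.
Z = Σ e^(−Eᵢ/kT) = e^(−0) + e^(−0.3503) + e^(−1.417) + e^(−1.606) = 1.000 + 0.7045 + 0.2424 + 0.2007 = 2.148.
⟨E⟩ = Σ Eᵢ e^(−Eᵢ/kT) / Z = (0·1.000 + 0.00833·0.7045 + 0.0337·0.2424 + 0.0382·0.2007) / 2.148 = 0.010 eV.

0.010 eV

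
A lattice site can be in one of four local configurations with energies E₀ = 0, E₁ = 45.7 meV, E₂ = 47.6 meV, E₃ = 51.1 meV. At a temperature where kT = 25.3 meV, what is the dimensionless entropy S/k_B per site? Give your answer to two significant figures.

Eᵢ/kT = 0, 1.806, 1.881, 2.020.
Z = Σ e^(−Eᵢ/kT) = e^(−0) + e^(−1.806) + e^(−1.881) + e^(−2.020) = 1.000 + 0.1643 + 0.1524 + 0.1327 = 1.449.
⟨E⟩ = Σ EᵢPᵢ = 14.87 meV.
S/k_B = ln Z + ⟨E⟩/kT = ln(1.449) + 14.87/25.3 = 0.3709 + 0.5877 = 0.96.

0.96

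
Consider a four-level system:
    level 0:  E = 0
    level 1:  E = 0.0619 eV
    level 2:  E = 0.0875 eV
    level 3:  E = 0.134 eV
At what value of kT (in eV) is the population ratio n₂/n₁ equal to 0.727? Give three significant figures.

0.0803 eV

n₂/n₁ = exp[−(E₂−E₁)/kT] = 0.727.
⇒ (E₂−E₁)/kT = ln(1/0.727) = ln(1.3755) = 0.31882.
kT = 0.0256 eV / 0.31882 = 0.0803 eV.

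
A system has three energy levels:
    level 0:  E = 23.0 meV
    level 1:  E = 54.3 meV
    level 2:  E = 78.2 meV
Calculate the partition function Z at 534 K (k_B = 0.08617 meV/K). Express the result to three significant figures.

Z = 1.10

k_BT = 0.08617 × 534 K = 46.015 meV.
Eᵢ/kT = 0.49984, 1.1800, 1.6994.
Z = Σ e^(−Eᵢ/kT) = e^(−0.49984) + e^(−1.1800) + e^(−1.6994) = 0.60663 + 0.30728 + 0.18279 = 1.0967.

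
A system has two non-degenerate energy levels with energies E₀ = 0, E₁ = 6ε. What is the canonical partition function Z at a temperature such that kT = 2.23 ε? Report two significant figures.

Z = 1.1

Eᵢ/kT = 0, 2.691.
Z = Σ e^(−Eᵢ/kT) = e^(−0) + e^(−2.691) = 1.000 + 0.06781 = 1.068.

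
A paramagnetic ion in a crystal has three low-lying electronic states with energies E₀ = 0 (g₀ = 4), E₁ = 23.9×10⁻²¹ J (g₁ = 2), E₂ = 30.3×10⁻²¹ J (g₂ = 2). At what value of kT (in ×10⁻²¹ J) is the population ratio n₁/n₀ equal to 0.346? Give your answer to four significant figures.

n₁/n₀ = (g₁/g₀) exp[−(E₁−E₀)/kT] = 0.346.
⇒ (E₁−E₀)/kT = ln((2/4)/0.346) = ln(1.44509) = 0.368172.
kT = 23.9 ×10⁻²¹ J / 0.368172 = 64.92 ×10⁻²¹ J.

64.92 ×10⁻²¹ J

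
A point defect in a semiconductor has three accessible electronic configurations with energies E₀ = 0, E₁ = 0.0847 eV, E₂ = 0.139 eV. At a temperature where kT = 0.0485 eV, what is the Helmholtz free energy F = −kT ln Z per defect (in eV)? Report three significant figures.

Eᵢ/kT = 0, 1.7464, 2.8660.
Z = Σ e^(−Eᵢ/kT) = e^(−0) + e^(−1.7464) + e^(−2.8660) = 1.0000 + 0.17440 + 0.056926 = 1.2313.
F = −kT ln Z = −0.0485 × ln(1.2313) = −0.0485 × 0.20807 = -0.0101 eV.

-0.0101 eV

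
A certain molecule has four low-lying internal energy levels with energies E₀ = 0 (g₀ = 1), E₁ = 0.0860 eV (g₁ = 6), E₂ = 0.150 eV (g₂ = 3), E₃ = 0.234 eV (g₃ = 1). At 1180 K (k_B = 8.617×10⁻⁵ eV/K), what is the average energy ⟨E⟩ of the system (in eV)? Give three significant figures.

k_BT = 8.617×10⁻⁵ × 1180 K = 0.10168 eV.
Eᵢ/kT = 0, 0.84579, 1.4752, 2.3013.
Z = Σ gᵢe^(−Eᵢ/kT) = 1·e^(−0) + 6·e^(−0.84579) + 3·e^(−1.4752) + 1·e^(−2.3013) = 1.0000 + 2.5753 + 0.68620 + 0.10013 = 4.3616.
⟨E⟩ = Σ Eᵢ gᵢe^(−Eᵢ/kT) / Z = (0·1.0000 + 0.0860·2.5753 + 0.150·0.68620 + 0.234·0.10013) / 4.3616 = 0.0797 eV.

0.0797 eV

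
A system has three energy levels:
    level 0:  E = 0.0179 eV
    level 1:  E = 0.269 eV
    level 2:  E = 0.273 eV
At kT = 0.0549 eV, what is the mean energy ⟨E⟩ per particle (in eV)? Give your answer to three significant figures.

Eᵢ/kT = 0.32605, 4.8998, 4.9727.
Z = Σ e^(−Eᵢ/kT) = e^(−0.32605) + e^(−4.8998) + e^(−4.9727) = 0.72177 + 0.0074481 + 0.0069244 = 0.73614.
⟨E⟩ = Σ Eᵢ e^(−Eᵢ/kT) / Z = (0.0179·0.72177 + 0.269·0.0074481 + 0.273·0.0069244) / 0.73614 = 0.0228 eV.

0.0228 eV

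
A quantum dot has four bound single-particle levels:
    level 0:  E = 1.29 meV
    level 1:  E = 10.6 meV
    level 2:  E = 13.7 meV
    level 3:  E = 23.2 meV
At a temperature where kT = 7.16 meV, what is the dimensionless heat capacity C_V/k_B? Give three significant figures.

0.667

Eᵢ/kT = 0.18017, 1.4804, 1.9134, 3.2402.
Z = Σ e^(−Eᵢ/kT) = e^(−0.18017) + e^(−1.4804) + e^(−1.9134) + e^(−3.2402) = 0.83513 + 0.22755 + 0.14758 + 0.039156 = 1.2494.
⟨E⟩ = 5.1382 meV, ⟨E²⟩ = 60.615 meV².
C_V/k_B = (⟨E²⟩ − ⟨E⟩²)/(kT)² = (60.615 − 26.401)/51.266 = 0.667.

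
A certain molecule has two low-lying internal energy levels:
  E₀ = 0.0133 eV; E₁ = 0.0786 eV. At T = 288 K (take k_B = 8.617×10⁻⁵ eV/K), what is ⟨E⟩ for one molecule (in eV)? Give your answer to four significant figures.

0.01769 eV

k_BT = 8.617×10⁻⁵ × 288 K = 0.0248170 eV.
Eᵢ/kT = 0.535923, 3.16718.
Z = Σ e^(−Eᵢ/kT) = e^(−0.535923) + e^(−3.16718) = 0.585129 + 0.0421222 = 0.627251.
⟨E⟩ = Σ Eᵢ e^(−Eᵢ/kT) / Z = (0.0133·0.585129 + 0.0786·0.0421222) / 0.627251 = 0.01769 eV.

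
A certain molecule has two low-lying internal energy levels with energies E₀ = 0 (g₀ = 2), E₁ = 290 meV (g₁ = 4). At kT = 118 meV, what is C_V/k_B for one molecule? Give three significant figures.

0.754

Eᵢ/kT = 0, 2.4576.
Z = Σ gᵢe^(−Eᵢ/kT) = 2·e^(−0) + 4·e^(−2.4576) = 2.0000 + 0.34256 = 2.3426.
⟨E⟩ = 42.407 meV, ⟨E²⟩ = 12298 meV².
C_V/k_B = (⟨E²⟩ − ⟨E⟩²)/(kT)² = (12298 − 1798.4)/13924 = 0.754.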